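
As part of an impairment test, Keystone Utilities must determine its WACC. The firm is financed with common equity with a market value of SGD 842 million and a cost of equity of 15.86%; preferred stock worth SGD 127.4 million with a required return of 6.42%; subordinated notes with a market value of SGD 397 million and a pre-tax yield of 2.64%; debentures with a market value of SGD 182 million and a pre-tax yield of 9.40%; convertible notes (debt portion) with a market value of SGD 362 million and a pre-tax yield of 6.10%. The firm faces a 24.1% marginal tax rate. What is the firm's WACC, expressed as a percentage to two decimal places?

9.39%

Total capital V = 842 + 127.4 + 397 + 182 + 362 = 1910.4.
Equity: weight = 842/1910.4 = 0.4407; cost = 15.86%.
Preferred: weight = 127.4/1910.4 = 0.0667; cost = 6.42%.
Subordinated notes: weight = 397/1910.4 = 0.2078; after-tax cost = 2.64% × (1 − 24.1%) = 2.0038%.
Debentures: weight = 182/1910.4 = 0.0953; after-tax cost = 9.4% × (1 − 24.1%) = 7.1346%.
Convertible notes (debt portion): weight = 362/1910.4 = 0.1895; after-tax cost = 6.1% × (1 − 24.1%) = 4.6299%.
WACC = 0.4407 × 15.8600% + 0.0667 × 6.4200% + 0.2078 × 2.0038% + 0.0953 × 7.1346% + 0.1895 × 4.6299% = 9.3918%.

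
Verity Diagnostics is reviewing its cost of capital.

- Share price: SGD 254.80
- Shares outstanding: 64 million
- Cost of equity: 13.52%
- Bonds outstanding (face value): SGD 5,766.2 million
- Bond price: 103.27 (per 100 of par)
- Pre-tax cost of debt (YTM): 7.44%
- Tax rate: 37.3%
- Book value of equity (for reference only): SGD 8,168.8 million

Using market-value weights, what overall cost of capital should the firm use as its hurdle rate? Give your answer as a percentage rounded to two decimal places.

Market value of equity E = 254.8 × 64m = 16307.2m. Market value of debt D = 5766.2m × 103.27/100 = 5954.75474m.
Total capital V = 16307.2 + 5954.75474 = 22261.95474.
Equity: weight = 16307.2/22261.95474 = 0.7325; cost = 13.52%.
Bonds outstanding: weight = 5954.75474/22261.95474 = 0.2675; after-tax cost = 7.44% × (1 − 37.3%) = 4.6649%.
WACC = 0.7325 × 13.5200% + 0.2675 × 4.6649% = 11.1514%.

11.15%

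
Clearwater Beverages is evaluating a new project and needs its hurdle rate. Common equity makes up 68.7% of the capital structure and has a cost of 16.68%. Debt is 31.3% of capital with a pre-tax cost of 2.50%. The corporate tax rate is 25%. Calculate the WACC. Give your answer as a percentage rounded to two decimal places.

After-tax cost of debt = 2.5% × (1 − 25%) = 1.8750%.
WACC = 0.687 × 16.6800% + 0.313 × 1.8750% = 12.0460%.

12.05%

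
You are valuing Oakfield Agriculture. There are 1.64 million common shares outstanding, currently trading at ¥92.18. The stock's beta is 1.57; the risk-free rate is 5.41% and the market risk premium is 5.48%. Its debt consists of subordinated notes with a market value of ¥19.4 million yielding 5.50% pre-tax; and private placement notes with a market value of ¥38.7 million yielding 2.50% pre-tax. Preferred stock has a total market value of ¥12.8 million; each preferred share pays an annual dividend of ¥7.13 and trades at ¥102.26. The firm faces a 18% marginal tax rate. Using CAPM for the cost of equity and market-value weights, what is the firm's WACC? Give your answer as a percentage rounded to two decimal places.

10.69%

Cost of equity via CAPM: Re = 5.41% + 1.57 × 5.48% = 14.0136%.
Cost of preferred: Rp = 7.13 / 102.26 = 6.9724%.
Market value of equity E = 92.18 × 1.64m = 151.1752m.
Total capital V = 151.1752 + 12.8 + 19.4 + 38.7 = 222.0752.
Equity: weight = 151.1752/222.0752 = 0.6807; cost = 14.0136%.
Preferred: weight = 12.8/222.0752 = 0.0576; cost = 6.9724%.
Subordinated notes: weight = 19.4/222.0752 = 0.0874; after-tax cost = 5.5% × (1 − 18%) = 4.5100%.
Private placement notes: weight = 38.7/222.0752 = 0.1743; after-tax cost = 2.5% × (1 − 18%) = 2.0500%.
WACC = 0.6807 × 14.0136% + 0.0576 × 6.9724% + 0.0874 × 4.5100% + 0.1743 × 2.0500% = 10.6927%.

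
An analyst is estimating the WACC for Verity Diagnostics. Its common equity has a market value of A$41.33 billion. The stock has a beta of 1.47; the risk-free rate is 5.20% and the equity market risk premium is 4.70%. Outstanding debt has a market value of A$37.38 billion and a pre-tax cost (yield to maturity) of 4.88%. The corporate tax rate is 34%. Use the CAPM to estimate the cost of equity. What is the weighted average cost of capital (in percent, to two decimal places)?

7.89%

Cost of equity via CAPM: Re = 5.2% + 1.47 × 4.7% = 12.1090%.
Total capital V = 41.33 + 37.38 = 78.71.
Equity: weight = 41.33/78.71 = 0.5251; cost = 12.109%.
Debt: weight = 37.38/78.71 = 0.4749; after-tax cost = 4.88% × (1 − 34%) = 3.2208%.
WACC = 0.5251 × 12.1090% + 0.4749 × 3.2208% = 7.8879%.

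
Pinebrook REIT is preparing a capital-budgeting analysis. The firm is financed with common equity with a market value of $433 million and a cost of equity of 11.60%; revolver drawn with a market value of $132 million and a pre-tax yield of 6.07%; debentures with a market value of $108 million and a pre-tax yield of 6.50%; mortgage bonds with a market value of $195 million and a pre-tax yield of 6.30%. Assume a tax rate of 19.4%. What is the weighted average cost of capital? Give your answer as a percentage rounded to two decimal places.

Total capital V = 433 + 132 + 108 + 195 = 868.
Equity: weight = 433/868 = 0.4988; cost = 11.6%.
Revolver drawn: weight = 132/868 = 0.1521; after-tax cost = 6.07% × (1 − 19.4%) = 4.8924%.
Debentures: weight = 108/868 = 0.1244; after-tax cost = 6.5% × (1 − 19.4%) = 5.2390%.
Mortgage bonds: weight = 195/868 = 0.2247; after-tax cost = 6.3% × (1 − 19.4%) = 5.0778%.
WACC = 0.4988 × 11.6000% + 0.1521 × 4.8924% + 0.1244 × 5.2390% + 0.2247 × 5.0778% = 8.3233%.

8.32%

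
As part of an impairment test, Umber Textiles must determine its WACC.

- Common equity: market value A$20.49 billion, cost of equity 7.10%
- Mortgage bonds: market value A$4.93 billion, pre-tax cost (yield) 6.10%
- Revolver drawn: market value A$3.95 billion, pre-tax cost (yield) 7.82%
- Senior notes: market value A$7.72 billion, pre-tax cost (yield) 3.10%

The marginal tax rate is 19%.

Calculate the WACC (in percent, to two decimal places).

Total capital V = 20.49 + 4.93 + 3.95 + 7.72 = 37.09.
Equity: weight = 20.49/37.09 = 0.5524; cost = 7.1%.
Mortgage bonds: weight = 4.93/37.09 = 0.1329; after-tax cost = 6.1% × (1 − 19%) = 4.9410%.
Revolver drawn: weight = 3.95/37.09 = 0.1065; after-tax cost = 7.82% × (1 − 19%) = 6.3342%.
Senior notes: weight = 7.72/37.09 = 0.2081; after-tax cost = 3.1% × (1 − 19%) = 2.5110%.
WACC = 0.5524 × 7.1000% + 0.1329 × 4.9410% + 0.1065 × 6.3342% + 0.2081 × 2.5110% = 5.7763%.

5.78%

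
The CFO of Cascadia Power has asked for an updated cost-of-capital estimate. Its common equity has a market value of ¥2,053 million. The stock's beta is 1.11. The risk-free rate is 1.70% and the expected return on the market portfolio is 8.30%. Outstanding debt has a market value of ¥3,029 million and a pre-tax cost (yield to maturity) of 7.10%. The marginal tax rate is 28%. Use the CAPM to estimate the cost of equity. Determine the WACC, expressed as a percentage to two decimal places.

6.69%

Market risk premium = 8.3% − 1.7% = 6.6%.
Cost of equity via CAPM: Re = 1.7% + 1.11 × 6.6% = 9.0260%.
Total capital V = 2053 + 3029 = 5082.
Equity: weight = 2053/5082 = 0.4040; cost = 9.026%.
Debt: weight = 3029/5082 = 0.5960; after-tax cost = 7.1% × (1 − 28%) = 5.1120%.
WACC = 0.4040 × 9.0260% + 0.5960 × 5.1120% = 6.6932%.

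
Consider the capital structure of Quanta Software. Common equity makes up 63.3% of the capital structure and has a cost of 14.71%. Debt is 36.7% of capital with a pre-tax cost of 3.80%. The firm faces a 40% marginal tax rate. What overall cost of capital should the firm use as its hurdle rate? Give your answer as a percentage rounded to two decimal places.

10.15%

After-tax cost of debt = 3.8% × (1 − 40%) = 2.2800%.
WACC = 0.633 × 14.7100% + 0.367 × 2.2800% = 10.1482%.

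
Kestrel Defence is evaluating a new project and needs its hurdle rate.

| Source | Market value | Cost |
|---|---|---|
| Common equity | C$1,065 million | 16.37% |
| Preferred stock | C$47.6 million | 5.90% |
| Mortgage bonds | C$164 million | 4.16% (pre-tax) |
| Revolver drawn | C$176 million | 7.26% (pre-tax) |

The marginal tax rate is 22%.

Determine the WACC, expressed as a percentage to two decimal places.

Total capital V = 1065 + 47.6 + 164 + 176 = 1452.6.
Equity: weight = 1065/1452.6 = 0.7332; cost = 16.37%.
Preferred: weight = 47.6/1452.6 = 0.0328; cost = 5.9%.
Mortgage bonds: weight = 164/1452.6 = 0.1129; after-tax cost = 4.16% × (1 − 22%) = 3.2448%.
Revolver drawn: weight = 176/1452.6 = 0.1212; after-tax cost = 7.26% × (1 − 22%) = 5.6628%.
WACC = 0.7332 × 16.3700% + 0.0328 × 5.9000% + 0.1129 × 3.2448% + 0.1212 × 5.6628% = 13.2478%.

13.25%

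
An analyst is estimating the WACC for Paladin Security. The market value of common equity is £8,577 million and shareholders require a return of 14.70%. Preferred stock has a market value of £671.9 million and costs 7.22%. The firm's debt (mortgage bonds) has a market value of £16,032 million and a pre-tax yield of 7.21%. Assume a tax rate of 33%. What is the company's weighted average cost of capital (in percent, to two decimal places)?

8.24%

Total capital V = 8577 + 671.9 + 16032 = 25280.9.
Equity: weight = 8577/25280.9 = 0.3393; cost = 14.7%.
Preferred: weight = 671.9/25280.9 = 0.0266; cost = 7.22%.
Mortgage bonds: weight = 16032/25280.9 = 0.6342; after-tax cost = 7.21% × (1 − 33%) = 4.8307%.
WACC = 0.3393 × 14.7000% + 0.0266 × 7.2200% + 0.6342 × 4.8307% = 8.2425%.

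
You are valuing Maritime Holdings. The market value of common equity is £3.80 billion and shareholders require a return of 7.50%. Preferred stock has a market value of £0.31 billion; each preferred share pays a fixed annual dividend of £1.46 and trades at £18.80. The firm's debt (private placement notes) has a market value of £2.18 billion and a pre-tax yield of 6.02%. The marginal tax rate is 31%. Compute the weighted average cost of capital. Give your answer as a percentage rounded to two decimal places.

Cost of preferred: Rp = 1.46 / 18.8 = 7.7660%.
Total capital V = 3.8 + 0.31 + 2.18 = 6.29.
Equity: weight = 3.8/6.29 = 0.6041; cost = 7.5%.
Preferred: weight = 0.31/6.29 = 0.0493; cost = 7.766%.
Private placement notes: weight = 2.18/6.29 = 0.3466; after-tax cost = 6.02% × (1 − 31%) = 4.1538%.
WACC = 0.6041 × 7.5000% + 0.0493 × 7.7660% + 0.3466 × 4.1538% = 6.3534%.

6.35%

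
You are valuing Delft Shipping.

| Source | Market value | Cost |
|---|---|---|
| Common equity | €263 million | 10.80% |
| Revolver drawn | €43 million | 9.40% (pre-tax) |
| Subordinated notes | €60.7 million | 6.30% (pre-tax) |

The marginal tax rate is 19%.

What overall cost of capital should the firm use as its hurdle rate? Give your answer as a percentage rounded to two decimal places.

Total capital V = 263 + 43 + 60.7 = 366.7.
Equity: weight = 263/366.7 = 0.7172; cost = 10.8%.
Revolver drawn: weight = 43/366.7 = 0.1173; after-tax cost = 9.4% × (1 − 19%) = 7.6140%.
Subordinated notes: weight = 60.7/366.7 = 0.1655; after-tax cost = 6.3% × (1 − 19%) = 5.1030%.
WACC = 0.7172 × 10.8000% + 0.1173 × 7.6140% + 0.1655 × 5.1030% = 9.4834%.

9.48%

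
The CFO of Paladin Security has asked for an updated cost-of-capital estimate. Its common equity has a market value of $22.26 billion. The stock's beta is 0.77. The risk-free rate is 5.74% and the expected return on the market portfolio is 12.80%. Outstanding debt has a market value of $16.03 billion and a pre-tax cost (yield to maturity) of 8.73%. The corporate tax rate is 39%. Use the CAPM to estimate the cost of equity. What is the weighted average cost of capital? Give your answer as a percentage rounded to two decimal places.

Market risk premium = 12.8% − 5.74% = 7.06%.
Cost of equity via CAPM: Re = 5.74% + 0.77 × 7.06% = 11.1762%.
Total capital V = 22.26 + 16.03 = 38.29.
Equity: weight = 22.26/38.29 = 0.5814; cost = 11.1762%.
Debt: weight = 16.03/38.29 = 0.4186; after-tax cost = 8.73% × (1 − 39%) = 5.3253%.
WACC = 0.5814 × 11.1762% + 0.4186 × 5.3253% = 8.7267%.

8.73%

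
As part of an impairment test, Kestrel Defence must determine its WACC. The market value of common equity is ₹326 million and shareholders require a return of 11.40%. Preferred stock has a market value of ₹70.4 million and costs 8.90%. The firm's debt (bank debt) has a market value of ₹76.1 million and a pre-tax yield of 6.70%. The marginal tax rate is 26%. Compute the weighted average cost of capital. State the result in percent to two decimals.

9.99%

Total capital V = 326 + 70.4 + 76.1 = 472.5.
Equity: weight = 326/472.5 = 0.6899; cost = 11.4%.
Preferred: weight = 70.4/472.5 = 0.1490; cost = 8.9%.
Bank debt: weight = 76.1/472.5 = 0.1611; after-tax cost = 6.7% × (1 − 26%) = 4.9580%.
WACC = 0.6899 × 11.4000% + 0.1490 × 8.9000% + 0.1611 × 4.9580% = 9.9900%.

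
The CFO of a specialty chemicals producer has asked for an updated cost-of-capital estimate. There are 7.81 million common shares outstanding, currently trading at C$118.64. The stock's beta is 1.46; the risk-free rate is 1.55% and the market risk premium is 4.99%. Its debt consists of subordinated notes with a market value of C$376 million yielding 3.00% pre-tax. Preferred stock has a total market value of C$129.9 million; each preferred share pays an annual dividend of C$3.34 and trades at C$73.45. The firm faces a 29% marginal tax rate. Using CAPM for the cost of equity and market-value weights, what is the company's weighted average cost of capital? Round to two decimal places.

6.69%

Cost of equity via CAPM: Re = 1.55% + 1.46 × 4.99% = 8.8354%.
Cost of preferred: Rp = 3.34 / 73.45 = 4.5473%.
Market value of equity E = 118.64 × 7.81m = 926.5784m.
Total capital V = 926.5784 + 129.9 + 376 = 1432.4784.
Equity: weight = 926.5784/1432.4784 = 0.6468; cost = 8.8354%.
Preferred: weight = 129.9/1432.4784 = 0.0907; cost = 4.5473%.
Subordinated notes: weight = 376/1432.4784 = 0.2625; after-tax cost = 3% × (1 − 29%) = 2.1300%.
WACC = 0.6468 × 8.8354% + 0.0907 × 4.5473% + 0.2625 × 2.1300% = 6.6865%.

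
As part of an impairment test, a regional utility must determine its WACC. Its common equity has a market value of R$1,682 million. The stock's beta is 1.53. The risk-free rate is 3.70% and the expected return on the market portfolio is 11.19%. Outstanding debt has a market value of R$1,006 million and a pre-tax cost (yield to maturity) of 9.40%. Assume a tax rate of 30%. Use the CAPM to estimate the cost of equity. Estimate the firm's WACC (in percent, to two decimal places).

Market risk premium = 11.19% − 3.7% = 7.49%.
Cost of equity via CAPM: Re = 3.7% + 1.53 × 7.49% = 15.1597%.
Total capital V = 1682 + 1006 = 2688.
Equity: weight = 1682/2688 = 0.6257; cost = 15.1597%.
Debt: weight = 1006/2688 = 0.3743; after-tax cost = 9.4% × (1 − 30%) = 6.5800%.
WACC = 0.6257 × 15.1597% + 0.3743 × 6.5800% = 11.9487%.

11.95%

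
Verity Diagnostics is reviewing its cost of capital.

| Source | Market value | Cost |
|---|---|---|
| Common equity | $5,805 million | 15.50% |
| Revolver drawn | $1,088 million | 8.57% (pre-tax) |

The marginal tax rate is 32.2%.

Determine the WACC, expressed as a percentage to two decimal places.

13.97%

Total capital V = 5805 + 1088 = 6893.
Equity: weight = 5805/6893 = 0.8422; cost = 15.5%.
Revolver drawn: weight = 1088/6893 = 0.1578; after-tax cost = 8.57% × (1 − 32.2%) = 5.8105%.
WACC = 0.8422 × 15.5000% + 0.1578 × 5.8105% = 13.9706%.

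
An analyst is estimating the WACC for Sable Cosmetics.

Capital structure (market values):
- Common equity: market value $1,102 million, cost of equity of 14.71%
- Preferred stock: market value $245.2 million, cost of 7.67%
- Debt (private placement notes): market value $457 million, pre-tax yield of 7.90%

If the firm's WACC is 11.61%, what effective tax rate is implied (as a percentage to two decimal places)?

20.90%

Total capital V = 1102 + 245.2 + 457 = 1804.2.
Equity weight = 1102/1804.2 = 0.6108.
Preferred weight = 245.2/1804.2 = 0.1359.
Private placement notes weight = 457/1804.2 = 0.2533.
Equity contribution = 0.6108 × 14.71% = 8.9848%.
Preferred contribution = 0.1359 × 7.67% = 1.0424%.
Debt contribution must be 11.61% − 10.0272% = 1.5828%.
0.2533 × 7.9% × (1 − T) = 1.5828%  ⇒  (1 − T) = 0.7910.
T = 20.9025%.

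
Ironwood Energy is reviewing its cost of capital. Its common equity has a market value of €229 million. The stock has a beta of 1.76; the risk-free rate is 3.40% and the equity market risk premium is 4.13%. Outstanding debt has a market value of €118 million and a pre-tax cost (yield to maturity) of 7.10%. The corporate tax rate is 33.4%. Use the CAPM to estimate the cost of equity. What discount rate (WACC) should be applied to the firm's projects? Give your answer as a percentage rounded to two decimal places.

Cost of equity via CAPM: Re = 3.4% + 1.76 × 4.13% = 10.6688%.
Total capital V = 229 + 118 = 347.
Equity: weight = 229/347 = 0.6599; cost = 10.6688%.
Debt: weight = 118/347 = 0.3401; after-tax cost = 7.1% × (1 − 33.4%) = 4.7286%.
WACC = 0.6599 × 10.6688% + 0.3401 × 4.7286% = 8.6488%.

8.65%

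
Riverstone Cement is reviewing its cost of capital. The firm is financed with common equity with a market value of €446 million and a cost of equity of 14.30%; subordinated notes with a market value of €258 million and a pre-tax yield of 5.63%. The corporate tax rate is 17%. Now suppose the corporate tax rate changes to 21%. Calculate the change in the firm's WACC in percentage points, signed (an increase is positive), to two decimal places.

-0.08 pp

Current WACC:
Total capital V = 446 + 258 = 704.
Equity: weight = 446/704 = 0.6335; cost = 14.3%.
Subordinated notes: weight = 258/704 = 0.3665; after-tax cost = 5.63% × (1 − 17%) = 4.6729%.
WACC = 0.6335 × 14.3000% + 0.3665 × 4.6729% = 10.7719%.
After the change:
Total capital V = 446 + 258 = 704.
Equity: weight = 446/704 = 0.6335; cost = 14.3%.
Subordinated notes: weight = 258/704 = 0.3665; after-tax cost = 5.63% × (1 − 21%) = 4.4477%.
WACC = 0.6335 × 14.3000% + 0.3665 × 4.4477% = 10.6894%.
Change in WACC = 10.6894% − 10.7719% = -0.0825 pp.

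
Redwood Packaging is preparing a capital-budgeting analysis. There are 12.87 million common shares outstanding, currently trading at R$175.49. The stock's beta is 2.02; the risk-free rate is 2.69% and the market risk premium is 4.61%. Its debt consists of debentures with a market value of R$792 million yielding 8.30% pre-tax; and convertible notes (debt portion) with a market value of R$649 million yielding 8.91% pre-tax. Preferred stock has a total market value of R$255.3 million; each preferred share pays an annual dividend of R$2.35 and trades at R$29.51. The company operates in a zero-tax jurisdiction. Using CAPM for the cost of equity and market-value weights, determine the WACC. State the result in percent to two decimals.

10.49%

Cost of equity via CAPM: Re = 2.69% + 2.02 × 4.61% = 12.0022%.
Cost of preferred: Rp = 2.35 / 29.51 = 7.9634%.
Market value of equity E = 175.49 × 12.87m = 2258.5563m.
Total capital V = 2258.5563 + 255.3 + 792 + 649 = 3954.8563.
Equity: weight = 2258.5563/3954.8563 = 0.5711; cost = 12.0022%.
Preferred: weight = 255.3/3954.8563 = 0.0646; cost = 7.9634%.
Debentures: weight = 792/3954.8563 = 0.2003; after-tax cost = 8.3% × (1 − 0%) = 8.3000%.
Convertible notes (debt portion): weight = 649/3954.8563 = 0.1641; after-tax cost = 8.91% × (1 − 0%) = 8.9100%.
WACC = 0.5711 × 12.0022% + 0.0646 × 7.9634% + 0.2003 × 8.3000% + 0.1641 × 8.9100% = 10.4926%.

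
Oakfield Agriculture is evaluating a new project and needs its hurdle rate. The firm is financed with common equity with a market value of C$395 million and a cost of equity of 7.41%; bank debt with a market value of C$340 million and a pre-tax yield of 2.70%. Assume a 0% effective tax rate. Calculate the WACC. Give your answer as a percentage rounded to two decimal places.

5.23%

Total capital V = 395 + 340 = 735.
Equity: weight = 395/735 = 0.5374; cost = 7.41%.
Bank debt: weight = 340/735 = 0.4626; after-tax cost = 2.7% × (1 − 0%) = 2.7000%.
WACC = 0.5374 × 7.4100% + 0.4626 × 2.7000% = 5.2312%.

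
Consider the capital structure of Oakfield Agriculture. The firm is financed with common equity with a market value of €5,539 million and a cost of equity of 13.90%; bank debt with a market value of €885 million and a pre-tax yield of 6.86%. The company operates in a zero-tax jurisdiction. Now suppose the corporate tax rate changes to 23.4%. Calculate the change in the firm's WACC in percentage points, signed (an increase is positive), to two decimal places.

Current WACC:
Total capital V = 5539 + 885 = 6424.
Equity: weight = 5539/6424 = 0.8622; cost = 13.9%.
Bank debt: weight = 885/6424 = 0.1378; after-tax cost = 6.86% × (1 − 0%) = 6.8600%.
WACC = 0.8622 × 13.9000% + 0.1378 × 6.8600% = 12.9301%.
After the change:
Total capital V = 5539 + 885 = 6424.
Equity: weight = 5539/6424 = 0.8622; cost = 13.9%.
Bank debt: weight = 885/6424 = 0.1378; after-tax cost = 6.86% × (1 − 23.4%) = 5.2548%.
WACC = 0.8622 × 13.9000% + 0.1378 × 5.2548% = 12.7090%.
Change in WACC = 12.7090% − 12.9301% = -0.2211 pp.

-0.22 pp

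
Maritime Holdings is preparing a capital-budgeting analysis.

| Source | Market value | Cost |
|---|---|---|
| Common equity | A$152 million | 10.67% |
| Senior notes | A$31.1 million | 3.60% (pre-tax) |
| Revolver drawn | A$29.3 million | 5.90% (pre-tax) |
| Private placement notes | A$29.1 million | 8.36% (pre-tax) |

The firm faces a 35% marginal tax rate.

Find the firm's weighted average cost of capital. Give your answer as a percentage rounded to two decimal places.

8.14%

Total capital V = 152 + 31.1 + 29.3 + 29.1 = 241.5.
Equity: weight = 152/241.5 = 0.6294; cost = 10.67%.
Senior notes: weight = 31.1/241.5 = 0.1288; after-tax cost = 3.6% × (1 − 35%) = 2.3400%.
Revolver drawn: weight = 29.3/241.5 = 0.1213; after-tax cost = 5.9% × (1 − 35%) = 3.8350%.
Private placement notes: weight = 29.1/241.5 = 0.1205; after-tax cost = 8.36% × (1 − 35%) = 5.4340%.
WACC = 0.6294 × 10.6700% + 0.1288 × 2.3400% + 0.1213 × 3.8350% + 0.1205 × 5.4340% = 8.1371%.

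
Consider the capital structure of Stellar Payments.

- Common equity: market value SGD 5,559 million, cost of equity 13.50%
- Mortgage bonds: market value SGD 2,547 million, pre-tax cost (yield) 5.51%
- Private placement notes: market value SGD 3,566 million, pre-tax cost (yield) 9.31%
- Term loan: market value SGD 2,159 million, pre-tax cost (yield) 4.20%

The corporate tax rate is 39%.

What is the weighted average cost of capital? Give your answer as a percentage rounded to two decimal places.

Total capital V = 5559 + 2547 + 3566 + 2159 = 13831.
Equity: weight = 5559/13831 = 0.4019; cost = 13.5%.
Mortgage bonds: weight = 2547/13831 = 0.1842; after-tax cost = 5.51% × (1 − 39%) = 3.3611%.
Private placement notes: weight = 3566/13831 = 0.2578; after-tax cost = 9.31% × (1 − 39%) = 5.6791%.
Term loan: weight = 2159/13831 = 0.1561; after-tax cost = 4.2% × (1 − 39%) = 2.5620%.
WACC = 0.4019 × 13.5000% + 0.1842 × 3.3611% + 0.2578 × 5.6791% + 0.1561 × 2.5620% = 7.9091%.

7.91%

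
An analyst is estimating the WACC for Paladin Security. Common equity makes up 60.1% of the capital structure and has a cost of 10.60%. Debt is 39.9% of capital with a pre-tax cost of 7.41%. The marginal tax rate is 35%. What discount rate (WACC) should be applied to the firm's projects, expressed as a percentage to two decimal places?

8.29%

After-tax cost of debt = 7.41% × (1 − 35%) = 4.8165%.
WACC = 0.601 × 10.6000% + 0.399 × 4.8165% = 8.2924%.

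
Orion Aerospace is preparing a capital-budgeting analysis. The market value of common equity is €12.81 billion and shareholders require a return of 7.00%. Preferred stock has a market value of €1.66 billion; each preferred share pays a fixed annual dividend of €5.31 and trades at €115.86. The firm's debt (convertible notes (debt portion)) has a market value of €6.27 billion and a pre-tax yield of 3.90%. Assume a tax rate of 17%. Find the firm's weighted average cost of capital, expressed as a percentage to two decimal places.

Cost of preferred: Rp = 5.31 / 115.86 = 4.5831%.
Total capital V = 12.81 + 1.66 + 6.27 = 20.74.
Equity: weight = 12.81/20.74 = 0.6176; cost = 7%.
Preferred: weight = 1.66/20.74 = 0.0800; cost = 4.5831%.
Convertible notes (debt portion): weight = 6.27/20.74 = 0.3023; after-tax cost = 3.9% × (1 − 17%) = 3.2370%.
WACC = 0.6176 × 7.0000% + 0.0800 × 4.5831% + 0.3023 × 3.2370% = 5.6689%.

5.67%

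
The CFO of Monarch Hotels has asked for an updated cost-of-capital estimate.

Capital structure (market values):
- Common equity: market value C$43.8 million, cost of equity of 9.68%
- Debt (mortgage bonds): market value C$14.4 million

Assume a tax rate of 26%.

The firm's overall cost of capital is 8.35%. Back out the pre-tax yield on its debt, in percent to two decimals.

5.82%

Total capital V = 43.8 + 14.4 = 58.2.
Equity weight = 43.8/58.2 = 0.7526.
Mortgage bonds weight = 14.4/58.2 = 0.2474.
Equity contribution = 0.7526 × 9.68% = 7.2849%.
Remaining for debt = 8.35% − 7.2849% = 1.0651%.
Rd × (1 − 26%) × 0.2474 = 1.0651%  ⇒  Rd = 5.8170%.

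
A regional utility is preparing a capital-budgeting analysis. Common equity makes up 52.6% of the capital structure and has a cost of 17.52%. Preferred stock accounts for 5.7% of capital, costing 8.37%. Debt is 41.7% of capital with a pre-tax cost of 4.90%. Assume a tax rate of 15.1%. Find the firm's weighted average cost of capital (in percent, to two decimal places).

11.43%

After-tax cost of debt = 4.9% × (1 − 15.1%) = 4.1601%.
WACC = 0.526 × 17.5200% + 0.057 × 8.3700% + 0.417 × 4.1601% = 11.4274%.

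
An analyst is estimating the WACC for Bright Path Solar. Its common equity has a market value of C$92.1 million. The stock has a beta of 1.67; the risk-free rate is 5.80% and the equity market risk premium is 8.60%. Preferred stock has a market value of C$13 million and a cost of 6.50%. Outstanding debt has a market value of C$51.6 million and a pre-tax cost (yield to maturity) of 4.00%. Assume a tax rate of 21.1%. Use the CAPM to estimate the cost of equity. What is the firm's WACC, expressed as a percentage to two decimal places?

13.43%

Cost of equity via CAPM: Re = 5.8% + 1.67 × 8.6% = 20.1620%.
Total capital V = 92.1 + 13 + 51.6 = 156.7.
Equity: weight = 92.1/156.7 = 0.5877; cost = 20.162%.
Preferred: weight = 13/156.7 = 0.0830; cost = 6.5%.
Debt: weight = 51.6/156.7 = 0.3293; after-tax cost = 4% × (1 − 21.1%) = 3.1560%.
WACC = 0.5877 × 20.1620% + 0.0830 × 6.5000% + 0.3293 × 3.1560% = 13.4287%.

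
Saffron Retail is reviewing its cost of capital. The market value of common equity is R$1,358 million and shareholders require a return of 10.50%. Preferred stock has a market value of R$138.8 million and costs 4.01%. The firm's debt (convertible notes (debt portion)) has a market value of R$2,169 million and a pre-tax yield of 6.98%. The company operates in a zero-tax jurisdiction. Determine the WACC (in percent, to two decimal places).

Total capital V = 1358 + 138.8 + 2169 = 3665.8.
Equity: weight = 1358/3665.8 = 0.3705; cost = 10.5%.
Preferred: weight = 138.8/3665.8 = 0.0379; cost = 4.01%.
Convertible notes (debt portion): weight = 2169/3665.8 = 0.5917; after-tax cost = 6.98% × (1 − 0%) = 6.9800%.
WACC = 0.3705 × 10.5000% + 0.0379 × 4.0100% + 0.5917 × 6.9800% = 8.1715%.

8.17%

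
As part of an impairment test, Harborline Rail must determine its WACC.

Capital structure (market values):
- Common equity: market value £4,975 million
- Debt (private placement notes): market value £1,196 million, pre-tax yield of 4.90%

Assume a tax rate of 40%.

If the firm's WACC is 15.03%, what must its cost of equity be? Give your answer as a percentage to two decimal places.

17.94%

Total capital V = 4975 + 1196 = 6171.
Equity weight = 4975/6171 = 0.8062.
Private placement notes weight = 1196/6171 = 0.1938.
Debt contribution = 0.1938 × 4.9% × (1 − 40%) = 0.5698%.
Required equity contribution = 15.03% − 0.5698% = 14.4602%.
Re = 14.4602% / 0.8062 = 17.9365%.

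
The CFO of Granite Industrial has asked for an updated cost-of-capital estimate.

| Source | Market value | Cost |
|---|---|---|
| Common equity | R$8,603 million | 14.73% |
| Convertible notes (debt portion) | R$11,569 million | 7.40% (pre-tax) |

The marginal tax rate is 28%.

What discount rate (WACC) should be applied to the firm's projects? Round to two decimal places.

9.34%

Total capital V = 8603 + 11569 = 20172.
Equity: weight = 8603/20172 = 0.4265; cost = 14.73%.
Convertible notes (debt portion): weight = 11569/20172 = 0.5735; after-tax cost = 7.4% × (1 − 28%) = 5.3280%.
WACC = 0.4265 × 14.7300% + 0.5735 × 5.3280% = 9.3378%.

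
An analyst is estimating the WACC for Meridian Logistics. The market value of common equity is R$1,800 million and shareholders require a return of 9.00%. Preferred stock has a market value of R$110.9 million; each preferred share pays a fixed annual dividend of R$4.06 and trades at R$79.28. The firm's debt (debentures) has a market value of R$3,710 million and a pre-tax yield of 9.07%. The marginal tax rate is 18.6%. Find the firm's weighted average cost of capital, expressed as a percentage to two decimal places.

7.86%

Cost of preferred: Rp = 4.06 / 79.28 = 5.1211%.
Total capital V = 1800 + 110.9 + 3710 = 5620.9.
Equity: weight = 1800/5620.9 = 0.3202; cost = 9%.
Preferred: weight = 110.9/5620.9 = 0.0197; cost = 5.1211%.
Debentures: weight = 3710/5620.9 = 0.6600; after-tax cost = 9.07% × (1 − 18.6%) = 7.3830%.
WACC = 0.3202 × 9.0000% + 0.0197 × 5.1211% + 0.6600 × 7.3830% = 7.8562%.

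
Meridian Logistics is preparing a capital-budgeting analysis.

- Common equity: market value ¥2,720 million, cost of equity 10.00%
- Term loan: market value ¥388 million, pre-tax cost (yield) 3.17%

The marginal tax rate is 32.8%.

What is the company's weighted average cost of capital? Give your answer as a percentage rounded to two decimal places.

9.02%

Total capital V = 2720 + 388 = 3108.
Equity: weight = 2720/3108 = 0.8752; cost = 10%.
Term loan: weight = 388/3108 = 0.1248; after-tax cost = 3.17% × (1 − 32.8%) = 2.1302%.
WACC = 0.8752 × 10.0000% + 0.1248 × 2.1302% = 9.0175%.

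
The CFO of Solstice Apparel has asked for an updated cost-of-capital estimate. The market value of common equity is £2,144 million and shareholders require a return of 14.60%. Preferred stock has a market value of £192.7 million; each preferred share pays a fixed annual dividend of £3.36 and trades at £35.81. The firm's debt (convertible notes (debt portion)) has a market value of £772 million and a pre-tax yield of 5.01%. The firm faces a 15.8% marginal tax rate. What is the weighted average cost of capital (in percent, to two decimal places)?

Cost of preferred: Rp = 3.36 / 35.81 = 9.3829%.
Total capital V = 2144 + 192.7 + 772 = 3108.7.
Equity: weight = 2144/3108.7 = 0.6897; cost = 14.6%.
Preferred: weight = 192.7/3108.7 = 0.0620; cost = 9.3829%.
Convertible notes (debt portion): weight = 772/3108.7 = 0.2483; after-tax cost = 5.01% × (1 − 15.8%) = 4.2184%.
WACC = 0.6897 × 14.6000% + 0.0620 × 9.3829% + 0.2483 × 4.2184% = 11.6985%.

11.70%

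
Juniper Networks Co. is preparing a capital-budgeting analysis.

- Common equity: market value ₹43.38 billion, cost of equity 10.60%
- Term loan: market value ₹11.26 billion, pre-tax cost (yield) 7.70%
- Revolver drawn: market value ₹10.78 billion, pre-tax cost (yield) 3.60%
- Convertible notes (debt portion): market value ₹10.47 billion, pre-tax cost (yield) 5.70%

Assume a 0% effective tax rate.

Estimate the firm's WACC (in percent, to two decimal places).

8.50%

Total capital V = 43.38 + 11.26 + 10.78 + 10.47 = 75.89.
Equity: weight = 43.38/75.89 = 0.5716; cost = 10.6%.
Term loan: weight = 11.26/75.89 = 0.1484; after-tax cost = 7.7% × (1 − 0%) = 7.7000%.
Revolver drawn: weight = 10.78/75.89 = 0.1420; after-tax cost = 3.6% × (1 − 0%) = 3.6000%.
Convertible notes (debt portion): weight = 10.47/75.89 = 0.1380; after-tax cost = 5.7% × (1 − 0%) = 5.7000%.
WACC = 0.5716 × 10.6000% + 0.1484 × 7.7000% + 0.1420 × 3.6000% + 0.1380 × 5.7000% = 8.4994%.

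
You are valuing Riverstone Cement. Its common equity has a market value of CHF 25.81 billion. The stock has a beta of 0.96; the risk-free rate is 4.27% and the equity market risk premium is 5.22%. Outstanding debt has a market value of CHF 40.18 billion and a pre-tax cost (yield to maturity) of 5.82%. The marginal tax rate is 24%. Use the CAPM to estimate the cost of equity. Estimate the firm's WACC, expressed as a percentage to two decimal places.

Cost of equity via CAPM: Re = 4.27% + 0.96 × 5.22% = 9.2812%.
Total capital V = 25.81 + 40.18 = 65.99.
Equity: weight = 25.81/65.99 = 0.3911; cost = 9.2812%.
Debt: weight = 40.18/65.99 = 0.6089; after-tax cost = 5.82% × (1 − 24%) = 4.4232%.
WACC = 0.3911 × 9.2812% + 0.6089 × 4.4232% = 6.3233%.

6.32%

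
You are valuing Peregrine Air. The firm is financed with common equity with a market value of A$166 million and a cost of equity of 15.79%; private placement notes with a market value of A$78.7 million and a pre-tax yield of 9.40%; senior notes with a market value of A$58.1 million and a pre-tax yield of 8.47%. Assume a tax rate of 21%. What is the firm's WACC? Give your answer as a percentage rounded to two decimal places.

11.87%

Total capital V = 166 + 78.7 + 58.1 = 302.8.
Equity: weight = 166/302.8 = 0.5482; cost = 15.79%.
Private placement notes: weight = 78.7/302.8 = 0.2599; after-tax cost = 9.4% × (1 − 21%) = 7.4260%.
Senior notes: weight = 58.1/302.8 = 0.1919; after-tax cost = 8.47% × (1 − 21%) = 6.6913%.
WACC = 0.5482 × 15.7900% + 0.2599 × 7.4260% + 0.1919 × 6.6913% = 11.8703%.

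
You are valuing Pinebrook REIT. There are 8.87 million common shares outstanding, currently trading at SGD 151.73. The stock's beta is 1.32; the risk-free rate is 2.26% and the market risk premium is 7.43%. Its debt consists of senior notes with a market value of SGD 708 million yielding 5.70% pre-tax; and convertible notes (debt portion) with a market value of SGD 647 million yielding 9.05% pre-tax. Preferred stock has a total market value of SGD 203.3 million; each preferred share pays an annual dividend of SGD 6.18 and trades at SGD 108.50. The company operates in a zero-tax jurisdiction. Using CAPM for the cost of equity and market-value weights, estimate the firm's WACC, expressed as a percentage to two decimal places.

Cost of equity via CAPM: Re = 2.26% + 1.32 × 7.43% = 12.0676%.
Cost of preferred: Rp = 6.18 / 108.5 = 5.6959%.
Market value of equity E = 151.73 × 8.87m = 1345.8451m.
Total capital V = 1345.8451 + 203.3 + 708 + 647 = 2904.1451.
Equity: weight = 1345.8451/2904.1451 = 0.4634; cost = 12.0676%.
Preferred: weight = 203.3/2904.1451 = 0.0700; cost = 5.6959%.
Senior notes: weight = 708/2904.1451 = 0.2438; after-tax cost = 5.7% × (1 − 0%) = 5.7000%.
Convertible notes (debt portion): weight = 647/2904.1451 = 0.2228; after-tax cost = 9.05% × (1 − 0%) = 9.0500%.
WACC = 0.4634 × 12.0676% + 0.0700 × 5.6959% + 0.2438 × 5.7000% + 0.2228 × 9.0500% = 9.3969%.

9.40%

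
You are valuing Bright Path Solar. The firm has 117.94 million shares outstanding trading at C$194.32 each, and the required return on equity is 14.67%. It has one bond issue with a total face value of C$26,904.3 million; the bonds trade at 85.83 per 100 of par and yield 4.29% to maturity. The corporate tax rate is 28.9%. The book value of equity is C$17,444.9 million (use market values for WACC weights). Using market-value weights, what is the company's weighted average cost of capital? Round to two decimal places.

Market value of equity E = 194.32 × 117.94m = 22918.1008m. Market value of debt D = 26904.3m × 85.83/100 = 23091.96069m.
Total capital V = 22918.1008 + 23091.96069 = 46010.06149.
Equity: weight = 22918.1008/46010.06149 = 0.4981; cost = 14.67%.
Bonds outstanding: weight = 23091.96069/46010.06149 = 0.5019; after-tax cost = 4.29% × (1 − 28.9%) = 3.0502%.
WACC = 0.4981 × 14.6700% + 0.5019 × 3.0502% = 8.8381%.

8.84%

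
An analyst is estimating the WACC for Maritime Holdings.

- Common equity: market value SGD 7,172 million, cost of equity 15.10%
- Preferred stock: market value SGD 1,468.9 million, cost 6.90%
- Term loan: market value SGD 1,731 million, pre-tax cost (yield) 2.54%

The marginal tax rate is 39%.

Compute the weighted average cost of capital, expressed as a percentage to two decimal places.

11.68%

Total capital V = 7172 + 1468.9 + 1731 = 10371.9.
Equity: weight = 7172/10371.9 = 0.6915; cost = 15.1%.
Preferred: weight = 1468.9/10371.9 = 0.1416; cost = 6.9%.
Term loan: weight = 1731/10371.9 = 0.1669; after-tax cost = 2.54% × (1 − 39%) = 1.5494%.
WACC = 0.6915 × 15.1000% + 0.1416 × 6.9000% + 0.1669 × 1.5494% = 11.6772%.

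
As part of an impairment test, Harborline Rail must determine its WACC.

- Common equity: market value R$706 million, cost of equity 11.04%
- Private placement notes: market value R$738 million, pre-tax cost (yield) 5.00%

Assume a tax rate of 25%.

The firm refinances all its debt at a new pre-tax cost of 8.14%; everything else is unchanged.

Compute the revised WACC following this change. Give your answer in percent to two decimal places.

8.52%

After the change:
Total capital V = 706 + 738 = 1444.
Equity: weight = 706/1444 = 0.4889; cost = 11.04%.
Private placement notes: weight = 738/1444 = 0.5111; after-tax cost = 8.14% × (1 − 25%) = 6.1050%.
WACC = 0.4889 × 11.0400% + 0.5111 × 6.1050% = 8.5178%.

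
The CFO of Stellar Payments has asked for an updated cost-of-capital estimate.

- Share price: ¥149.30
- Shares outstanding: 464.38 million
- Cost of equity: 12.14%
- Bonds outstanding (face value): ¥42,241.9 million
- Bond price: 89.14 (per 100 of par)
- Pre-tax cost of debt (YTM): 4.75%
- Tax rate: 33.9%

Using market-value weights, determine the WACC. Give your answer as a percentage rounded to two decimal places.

8.97%

Market value of equity E = 149.3 × 464.38m = 69331.934m. Market value of debt D = 42241.9m × 89.14/100 = 37654.42966m.
Total capital V = 69331.934 + 37654.42966 = 106986.36366.
Equity: weight = 69331.934/106986.36366 = 0.6480; cost = 12.14%.
Bonds outstanding: weight = 37654.42966/106986.36366 = 0.3520; after-tax cost = 4.75% × (1 − 33.9%) = 3.1398%.
WACC = 0.6480 × 12.1400% + 0.3520 × 3.1398% = 8.9723%.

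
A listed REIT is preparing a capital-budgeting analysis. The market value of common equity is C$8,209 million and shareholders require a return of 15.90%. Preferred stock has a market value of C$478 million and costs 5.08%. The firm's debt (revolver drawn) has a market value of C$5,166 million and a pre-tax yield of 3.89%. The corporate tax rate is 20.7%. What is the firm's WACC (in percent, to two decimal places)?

Total capital V = 8209 + 478 + 5166 = 13853.
Equity: weight = 8209/13853 = 0.5926; cost = 15.9%.
Preferred: weight = 478/13853 = 0.0345; cost = 5.08%.
Revolver drawn: weight = 5166/13853 = 0.3729; after-tax cost = 3.89% × (1 − 20.7%) = 3.0848%.
WACC = 0.5926 × 15.9000% + 0.0345 × 5.0800% + 0.3729 × 3.0848% = 10.7477%.

10.75%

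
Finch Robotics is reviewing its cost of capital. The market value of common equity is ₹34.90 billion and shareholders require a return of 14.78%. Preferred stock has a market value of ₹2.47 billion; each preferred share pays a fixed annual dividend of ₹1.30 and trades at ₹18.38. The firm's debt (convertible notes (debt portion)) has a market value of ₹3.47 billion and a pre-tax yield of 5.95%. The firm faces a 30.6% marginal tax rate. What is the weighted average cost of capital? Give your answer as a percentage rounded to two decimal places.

13.41%

Cost of preferred: Rp = 1.3 / 18.38 = 7.0729%.
Total capital V = 34.9 + 2.47 + 3.47 = 40.84.
Equity: weight = 34.9/40.84 = 0.8546; cost = 14.78%.
Preferred: weight = 2.47/40.84 = 0.0605; cost = 7.0729%.
Convertible notes (debt portion): weight = 3.47/40.84 = 0.0850; after-tax cost = 5.95% × (1 − 30.6%) = 4.1293%.
WACC = 0.8546 × 14.7800% + 0.0605 × 7.0729% + 0.0850 × 4.1293% = 13.4089%.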